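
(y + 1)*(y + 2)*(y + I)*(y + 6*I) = y^4 + 3*y^3 + 7*I*y^3 - 4*y^2 + 21*I*y^2 - 18*y + 14*I*y - 12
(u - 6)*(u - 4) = u^2 - 10*u + 24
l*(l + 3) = l^2 + 3*l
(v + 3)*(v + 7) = v^2 + 10*v + 21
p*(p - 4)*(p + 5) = p^3 + p^2 - 20*p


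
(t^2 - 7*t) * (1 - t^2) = -t^4 + 7*t^3 + t^2 - 7*t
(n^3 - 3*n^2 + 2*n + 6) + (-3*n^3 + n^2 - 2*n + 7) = -2*n^3 - 2*n^2 + 13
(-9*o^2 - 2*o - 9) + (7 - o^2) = -10*o^2 - 2*o - 2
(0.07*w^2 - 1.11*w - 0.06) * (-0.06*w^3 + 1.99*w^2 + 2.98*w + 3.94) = -0.0042*w^5 + 0.2059*w^4 - 1.9967*w^3 - 3.1514*w^2 - 4.5522*w - 0.2364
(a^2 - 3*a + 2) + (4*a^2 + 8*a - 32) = 5*a^2 + 5*a - 30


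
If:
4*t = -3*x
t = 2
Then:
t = 2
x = -8/3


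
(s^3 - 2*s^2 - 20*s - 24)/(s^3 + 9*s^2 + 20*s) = (s^3 - 2*s^2 - 20*s - 24)/(s*(s^2 + 9*s + 20))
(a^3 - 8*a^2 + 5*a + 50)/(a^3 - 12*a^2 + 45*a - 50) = (a + 2)/(a - 2)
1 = 1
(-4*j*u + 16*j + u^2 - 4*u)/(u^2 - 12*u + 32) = (-4*j + u)/(u - 8)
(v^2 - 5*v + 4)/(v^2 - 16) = (v - 1)/(v + 4)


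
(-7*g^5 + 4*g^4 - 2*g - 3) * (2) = -14*g^5 + 8*g^4 - 4*g - 6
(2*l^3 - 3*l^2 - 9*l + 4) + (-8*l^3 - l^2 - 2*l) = -6*l^3 - 4*l^2 - 11*l + 4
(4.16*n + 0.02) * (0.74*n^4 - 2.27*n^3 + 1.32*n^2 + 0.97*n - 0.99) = 3.0784*n^5 - 9.4284*n^4 + 5.4458*n^3 + 4.0616*n^2 - 4.099*n - 0.0198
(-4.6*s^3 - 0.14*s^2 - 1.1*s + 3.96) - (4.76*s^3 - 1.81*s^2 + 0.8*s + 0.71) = -9.36*s^3 + 1.67*s^2 - 1.9*s + 3.25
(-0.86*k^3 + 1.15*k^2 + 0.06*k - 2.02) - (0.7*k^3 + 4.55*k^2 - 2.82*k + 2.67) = -1.56*k^3 - 3.4*k^2 + 2.88*k - 4.69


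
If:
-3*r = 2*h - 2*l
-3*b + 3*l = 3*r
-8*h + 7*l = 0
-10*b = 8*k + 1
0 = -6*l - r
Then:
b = 0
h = 0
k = -1/8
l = 0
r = 0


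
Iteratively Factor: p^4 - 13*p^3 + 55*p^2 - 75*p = (p)*(p^3 - 13*p^2 + 55*p - 75) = p*(p - 5)*(p^2 - 8*p + 15) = p*(p - 5)*(p - 3)*(p - 5)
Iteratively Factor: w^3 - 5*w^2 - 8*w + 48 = (w - 4)*(w^2 - w - 12) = (w - 4)^2*(w + 3)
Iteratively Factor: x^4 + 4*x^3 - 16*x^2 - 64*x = (x + 4)*(x^3 - 16*x) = (x + 4)^2*(x^2 - 4*x) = x*(x + 4)^2*(x - 4)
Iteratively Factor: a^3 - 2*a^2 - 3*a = (a - 3)*(a^2 + a) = a*(a - 3)*(a + 1)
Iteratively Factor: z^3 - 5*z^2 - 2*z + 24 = (z + 2)*(z^2 - 7*z + 12) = (z - 4)*(z + 2)*(z - 3)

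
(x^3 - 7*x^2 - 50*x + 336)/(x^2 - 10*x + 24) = (x^2 - x - 56)/(x - 4)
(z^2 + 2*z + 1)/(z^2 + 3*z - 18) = (z^2 + 2*z + 1)/(z^2 + 3*z - 18)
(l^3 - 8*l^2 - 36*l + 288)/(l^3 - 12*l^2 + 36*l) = (l^2 - 2*l - 48)/(l*(l - 6))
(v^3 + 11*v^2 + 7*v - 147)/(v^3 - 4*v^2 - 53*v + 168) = (v + 7)/(v - 8)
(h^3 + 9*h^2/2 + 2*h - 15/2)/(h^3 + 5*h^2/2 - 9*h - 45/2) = (h - 1)/(h - 3)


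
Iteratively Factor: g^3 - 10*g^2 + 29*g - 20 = (g - 5)*(g^2 - 5*g + 4) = (g - 5)*(g - 4)*(g - 1)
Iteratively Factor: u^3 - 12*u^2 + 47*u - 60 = (u - 3)*(u^2 - 9*u + 20) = (u - 5)*(u - 3)*(u - 4)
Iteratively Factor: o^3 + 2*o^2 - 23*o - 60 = (o + 3)*(o^2 - o - 20) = (o - 5)*(o + 3)*(o + 4)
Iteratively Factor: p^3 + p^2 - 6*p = (p)*(p^2 + p - 6) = p*(p - 2)*(p + 3)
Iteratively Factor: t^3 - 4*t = (t + 2)*(t^2 - 2*t) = (t - 2)*(t + 2)*(t)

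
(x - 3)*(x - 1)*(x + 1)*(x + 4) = x^4 + x^3 - 13*x^2 - x + 12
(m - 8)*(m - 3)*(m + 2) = m^3 - 9*m^2 + 2*m + 48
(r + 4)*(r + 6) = r^2 + 10*r + 24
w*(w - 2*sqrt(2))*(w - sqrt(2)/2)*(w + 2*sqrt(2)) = w^4 - sqrt(2)*w^3/2 - 8*w^2 + 4*sqrt(2)*w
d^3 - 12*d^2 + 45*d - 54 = (d - 6)*(d - 3)^2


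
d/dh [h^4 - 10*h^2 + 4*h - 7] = 4*h^3 - 20*h + 4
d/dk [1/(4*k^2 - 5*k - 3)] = (5 - 8*k)/(-4*k^2 + 5*k + 3)^2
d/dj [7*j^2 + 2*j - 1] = 14*j + 2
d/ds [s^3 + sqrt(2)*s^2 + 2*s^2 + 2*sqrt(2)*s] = 3*s^2 + 2*sqrt(2)*s + 4*s + 2*sqrt(2)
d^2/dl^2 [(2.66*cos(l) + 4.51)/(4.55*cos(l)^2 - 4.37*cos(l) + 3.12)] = (-0.0451190911597044*cos(l)^5 - 0.349329800878252*cos(l)^4 + 0.496288753577238*cos(l)^3 + 0.568538218692334*cos(l)^2 - 0.69806468863753*cos(l) + 0.095648858399117)/(0.0771773927731785*cos(l)^6 - 0.222372663572829*cos(l)^5 + 0.372340425531915*cos(l)^4 - 0.373343678484293*cos(l)^3 + 0.25531914893617*cos(l)^2 - 0.104560534055469*cos(l) + 0.0248839714914615)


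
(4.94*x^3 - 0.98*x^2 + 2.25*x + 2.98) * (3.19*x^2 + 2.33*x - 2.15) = 15.7586*x^5 + 8.384*x^4 - 5.7269*x^3 + 16.8557*x^2 + 2.1059*x - 6.407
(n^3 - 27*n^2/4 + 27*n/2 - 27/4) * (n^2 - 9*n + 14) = n^5 - 63*n^4/4 + 353*n^3/4 - 891*n^2/4 + 999*n/4 - 189/2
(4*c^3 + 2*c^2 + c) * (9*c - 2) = 36*c^4 + 10*c^3 + 5*c^2 - 2*c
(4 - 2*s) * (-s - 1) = 2*s^2 - 2*s - 4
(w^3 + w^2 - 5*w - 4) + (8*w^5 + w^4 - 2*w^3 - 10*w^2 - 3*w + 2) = 8*w^5 + w^4 - w^3 - 9*w^2 - 8*w - 2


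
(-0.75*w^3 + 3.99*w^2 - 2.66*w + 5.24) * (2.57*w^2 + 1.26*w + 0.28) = -1.9275*w^5 + 9.3093*w^4 - 2.0188*w^3 + 11.2324*w^2 + 5.8576*w + 1.4672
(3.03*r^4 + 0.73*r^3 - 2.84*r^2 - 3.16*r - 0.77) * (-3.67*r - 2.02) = -11.1201*r^5 - 8.7997*r^4 + 8.9482*r^3 + 17.334*r^2 + 9.2091*r + 1.5554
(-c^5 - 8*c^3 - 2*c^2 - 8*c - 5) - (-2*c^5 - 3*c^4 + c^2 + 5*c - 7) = c^5 + 3*c^4 - 8*c^3 - 3*c^2 - 13*c + 2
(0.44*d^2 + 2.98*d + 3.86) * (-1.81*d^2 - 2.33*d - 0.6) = -0.7964*d^4 - 6.419*d^3 - 14.194*d^2 - 10.7818*d - 2.316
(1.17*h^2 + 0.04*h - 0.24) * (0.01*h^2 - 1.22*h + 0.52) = 0.0117*h^4 - 1.427*h^3 + 0.5572*h^2 + 0.3136*h - 0.1248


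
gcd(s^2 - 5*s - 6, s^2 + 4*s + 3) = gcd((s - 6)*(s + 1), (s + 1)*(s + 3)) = s + 1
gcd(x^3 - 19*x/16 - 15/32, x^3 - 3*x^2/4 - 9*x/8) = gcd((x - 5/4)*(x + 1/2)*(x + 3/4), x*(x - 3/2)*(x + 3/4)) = x + 3/4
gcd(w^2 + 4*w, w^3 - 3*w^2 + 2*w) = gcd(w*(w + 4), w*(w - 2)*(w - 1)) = w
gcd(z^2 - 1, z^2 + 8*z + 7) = z + 1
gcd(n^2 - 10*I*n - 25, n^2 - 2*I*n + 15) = n - 5*I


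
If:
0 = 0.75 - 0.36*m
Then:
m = 2.08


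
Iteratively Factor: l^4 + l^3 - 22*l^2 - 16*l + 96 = (l - 4)*(l^3 + 5*l^2 - 2*l - 24) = (l - 4)*(l + 4)*(l^2 + l - 6) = (l - 4)*(l + 3)*(l + 4)*(l - 2)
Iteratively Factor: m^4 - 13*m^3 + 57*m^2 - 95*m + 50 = (m - 5)*(m^3 - 8*m^2 + 17*m - 10) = (m - 5)^2*(m^2 - 3*m + 2) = (m - 5)^2*(m - 2)*(m - 1)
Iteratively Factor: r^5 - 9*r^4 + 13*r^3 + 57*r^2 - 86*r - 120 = (r - 5)*(r^4 - 4*r^3 - 7*r^2 + 22*r + 24) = (r - 5)*(r + 1)*(r^3 - 5*r^2 - 2*r + 24) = (r - 5)*(r + 1)*(r + 2)*(r^2 - 7*r + 12) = (r - 5)*(r - 3)*(r + 1)*(r + 2)*(r - 4)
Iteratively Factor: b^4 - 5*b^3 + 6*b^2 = (b)*(b^3 - 5*b^2 + 6*b) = b*(b - 2)*(b^2 - 3*b) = b*(b - 3)*(b - 2)*(b)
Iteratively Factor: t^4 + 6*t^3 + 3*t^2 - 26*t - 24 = (t - 2)*(t^3 + 8*t^2 + 19*t + 12) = (t - 2)*(t + 1)*(t^2 + 7*t + 12) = (t - 2)*(t + 1)*(t + 3)*(t + 4)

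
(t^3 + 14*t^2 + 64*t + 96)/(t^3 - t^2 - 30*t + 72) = (t^2 + 8*t + 16)/(t^2 - 7*t + 12)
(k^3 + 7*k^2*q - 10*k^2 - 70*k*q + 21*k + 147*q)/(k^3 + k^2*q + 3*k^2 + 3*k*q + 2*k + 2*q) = (k^3 + 7*k^2*q - 10*k^2 - 70*k*q + 21*k + 147*q)/(k^3 + k^2*q + 3*k^2 + 3*k*q + 2*k + 2*q)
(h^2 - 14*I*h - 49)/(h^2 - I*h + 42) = (h - 7*I)/(h + 6*I)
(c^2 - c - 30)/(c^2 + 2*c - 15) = (c - 6)/(c - 3)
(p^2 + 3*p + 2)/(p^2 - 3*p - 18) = (p^2 + 3*p + 2)/(p^2 - 3*p - 18)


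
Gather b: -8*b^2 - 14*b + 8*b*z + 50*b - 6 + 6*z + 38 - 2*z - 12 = -8*b^2 + b*(8*z + 36) + 4*z + 20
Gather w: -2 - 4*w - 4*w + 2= -8*w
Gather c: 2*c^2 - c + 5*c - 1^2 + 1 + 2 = 2*c^2 + 4*c + 2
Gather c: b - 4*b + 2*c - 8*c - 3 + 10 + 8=-3*b - 6*c + 15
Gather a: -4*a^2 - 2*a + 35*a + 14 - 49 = -4*a^2 + 33*a - 35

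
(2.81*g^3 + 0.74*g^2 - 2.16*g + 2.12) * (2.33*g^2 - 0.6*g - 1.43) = 6.5473*g^5 + 0.0382*g^4 - 9.4951*g^3 + 5.1774*g^2 + 1.8168*g - 3.0316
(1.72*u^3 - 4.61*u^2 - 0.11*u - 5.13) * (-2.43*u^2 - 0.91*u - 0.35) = -4.1796*u^5 + 9.6371*u^4 + 3.8604*u^3 + 14.1795*u^2 + 4.7068*u + 1.7955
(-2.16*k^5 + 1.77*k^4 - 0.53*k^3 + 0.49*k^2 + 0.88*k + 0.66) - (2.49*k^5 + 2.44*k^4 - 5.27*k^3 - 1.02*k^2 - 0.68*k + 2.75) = -4.65*k^5 - 0.67*k^4 + 4.74*k^3 + 1.51*k^2 + 1.56*k - 2.09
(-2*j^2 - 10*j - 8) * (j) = -2*j^3 - 10*j^2 - 8*j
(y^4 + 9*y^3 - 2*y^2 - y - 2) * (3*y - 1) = 3*y^5 + 26*y^4 - 15*y^3 - y^2 - 5*y + 2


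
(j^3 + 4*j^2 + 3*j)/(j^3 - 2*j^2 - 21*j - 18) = j/(j - 6)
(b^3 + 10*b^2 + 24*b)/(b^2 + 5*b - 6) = b*(b + 4)/(b - 1)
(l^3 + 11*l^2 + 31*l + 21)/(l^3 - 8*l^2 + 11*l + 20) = (l^2 + 10*l + 21)/(l^2 - 9*l + 20)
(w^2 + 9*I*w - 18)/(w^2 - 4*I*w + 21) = (w + 6*I)/(w - 7*I)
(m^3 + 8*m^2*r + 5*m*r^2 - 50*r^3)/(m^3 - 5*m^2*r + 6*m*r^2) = (-m^2 - 10*m*r - 25*r^2)/(m*(-m + 3*r))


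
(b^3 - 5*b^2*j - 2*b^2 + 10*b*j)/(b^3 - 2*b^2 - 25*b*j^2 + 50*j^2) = b/(b + 5*j)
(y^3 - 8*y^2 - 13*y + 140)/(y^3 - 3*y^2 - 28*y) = (y - 5)/y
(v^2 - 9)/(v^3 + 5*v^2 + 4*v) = (v^2 - 9)/(v*(v^2 + 5*v + 4))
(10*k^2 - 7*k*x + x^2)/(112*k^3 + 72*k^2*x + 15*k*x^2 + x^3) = (10*k^2 - 7*k*x + x^2)/(112*k^3 + 72*k^2*x + 15*k*x^2 + x^3)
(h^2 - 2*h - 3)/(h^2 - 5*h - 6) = (h - 3)/(h - 6)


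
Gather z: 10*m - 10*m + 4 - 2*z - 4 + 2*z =0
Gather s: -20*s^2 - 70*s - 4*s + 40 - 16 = -20*s^2 - 74*s + 24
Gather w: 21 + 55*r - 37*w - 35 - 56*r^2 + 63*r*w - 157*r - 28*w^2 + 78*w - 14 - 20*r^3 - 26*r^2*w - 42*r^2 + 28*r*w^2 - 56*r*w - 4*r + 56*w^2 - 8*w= -20*r^3 - 98*r^2 - 106*r + w^2*(28*r + 28) + w*(-26*r^2 + 7*r + 33) - 28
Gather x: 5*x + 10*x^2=10*x^2 + 5*x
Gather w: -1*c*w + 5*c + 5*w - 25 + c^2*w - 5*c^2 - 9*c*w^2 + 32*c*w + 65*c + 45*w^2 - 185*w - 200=-5*c^2 + 70*c + w^2*(45 - 9*c) + w*(c^2 + 31*c - 180) - 225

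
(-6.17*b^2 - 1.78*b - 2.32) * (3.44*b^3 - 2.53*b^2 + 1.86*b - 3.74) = -21.2248*b^5 + 9.4869*b^4 - 14.9536*b^3 + 25.6346*b^2 + 2.342*b + 8.6768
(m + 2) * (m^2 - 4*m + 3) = m^3 - 2*m^2 - 5*m + 6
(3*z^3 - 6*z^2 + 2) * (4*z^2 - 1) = 12*z^5 - 24*z^4 - 3*z^3 + 14*z^2 - 2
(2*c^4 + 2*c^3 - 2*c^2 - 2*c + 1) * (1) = 2*c^4 + 2*c^3 - 2*c^2 - 2*c + 1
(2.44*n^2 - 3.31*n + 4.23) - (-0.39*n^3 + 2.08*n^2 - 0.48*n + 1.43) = 0.39*n^3 + 0.36*n^2 - 2.83*n + 2.8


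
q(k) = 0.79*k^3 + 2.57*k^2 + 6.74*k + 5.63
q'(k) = 2.37*k^2 + 5.14*k + 6.74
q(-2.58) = -8.22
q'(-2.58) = 9.25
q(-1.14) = 0.12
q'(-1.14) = 3.96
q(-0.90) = 1.07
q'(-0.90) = 4.03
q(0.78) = 12.83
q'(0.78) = 12.19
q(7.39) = 514.62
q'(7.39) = 174.16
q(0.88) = 14.09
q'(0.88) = 13.10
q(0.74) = 12.35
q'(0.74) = 11.84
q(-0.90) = 1.07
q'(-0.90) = 4.03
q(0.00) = 5.63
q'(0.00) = 6.74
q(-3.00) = -12.79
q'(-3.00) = 12.65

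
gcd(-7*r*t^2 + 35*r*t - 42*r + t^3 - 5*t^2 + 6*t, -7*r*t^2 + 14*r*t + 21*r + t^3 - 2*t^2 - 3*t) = 7*r*t - 21*r - t^2 + 3*t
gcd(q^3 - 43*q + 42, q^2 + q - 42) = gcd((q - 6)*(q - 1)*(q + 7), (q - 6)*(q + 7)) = q^2 + q - 42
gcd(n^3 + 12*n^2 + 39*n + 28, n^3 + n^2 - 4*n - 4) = n + 1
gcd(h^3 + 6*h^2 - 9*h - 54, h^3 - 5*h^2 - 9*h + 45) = h^2 - 9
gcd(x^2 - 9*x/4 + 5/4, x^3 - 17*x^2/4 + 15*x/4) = x - 5/4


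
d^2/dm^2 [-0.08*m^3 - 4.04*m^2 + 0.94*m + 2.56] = -0.48*m - 8.08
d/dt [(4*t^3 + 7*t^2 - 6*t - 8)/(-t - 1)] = (-8*t^3 - 19*t^2 - 14*t - 2)/(t^2 + 2*t + 1)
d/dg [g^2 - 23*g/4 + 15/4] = 2*g - 23/4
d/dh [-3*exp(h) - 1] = -3*exp(h)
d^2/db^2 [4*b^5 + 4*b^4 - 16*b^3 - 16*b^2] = 80*b^3 + 48*b^2 - 96*b - 32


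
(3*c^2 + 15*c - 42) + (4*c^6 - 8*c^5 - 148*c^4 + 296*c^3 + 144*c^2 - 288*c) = 4*c^6 - 8*c^5 - 148*c^4 + 296*c^3 + 147*c^2 - 273*c - 42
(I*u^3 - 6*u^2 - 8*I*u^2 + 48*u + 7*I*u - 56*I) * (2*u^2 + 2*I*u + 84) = 2*I*u^5 - 14*u^4 - 16*I*u^4 + 112*u^3 + 86*I*u^3 - 518*u^2 - 688*I*u^2 + 4144*u + 588*I*u - 4704*I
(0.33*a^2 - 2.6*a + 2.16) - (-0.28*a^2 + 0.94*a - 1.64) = 0.61*a^2 - 3.54*a + 3.8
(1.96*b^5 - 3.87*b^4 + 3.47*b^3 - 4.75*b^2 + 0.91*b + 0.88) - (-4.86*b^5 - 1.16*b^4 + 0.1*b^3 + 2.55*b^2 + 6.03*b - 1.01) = 6.82*b^5 - 2.71*b^4 + 3.37*b^3 - 7.3*b^2 - 5.12*b + 1.89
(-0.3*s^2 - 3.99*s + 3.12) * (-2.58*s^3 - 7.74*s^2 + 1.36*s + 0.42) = 0.774*s^5 + 12.6162*s^4 + 22.425*s^3 - 29.7012*s^2 + 2.5674*s + 1.3104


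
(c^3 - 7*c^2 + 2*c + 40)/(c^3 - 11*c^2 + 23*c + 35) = (c^2 - 2*c - 8)/(c^2 - 6*c - 7)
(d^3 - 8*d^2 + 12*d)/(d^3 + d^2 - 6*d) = (d - 6)/(d + 3)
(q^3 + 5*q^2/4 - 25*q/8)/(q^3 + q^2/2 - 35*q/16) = 2*(2*q + 5)/(4*q + 7)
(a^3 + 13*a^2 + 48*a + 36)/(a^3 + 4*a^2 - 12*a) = (a^2 + 7*a + 6)/(a*(a - 2))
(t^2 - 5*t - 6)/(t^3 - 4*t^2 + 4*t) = (t^2 - 5*t - 6)/(t*(t^2 - 4*t + 4))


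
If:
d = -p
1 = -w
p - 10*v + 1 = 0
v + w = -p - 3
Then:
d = 21/11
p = -21/11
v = -1/11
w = -1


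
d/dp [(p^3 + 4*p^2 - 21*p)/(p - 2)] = 2*(p^3 - p^2 - 8*p + 21)/(p^2 - 4*p + 4)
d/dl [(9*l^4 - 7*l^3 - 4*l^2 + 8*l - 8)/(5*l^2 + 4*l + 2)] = (90*l^5 + 73*l^4 + 16*l^3 - 98*l^2 + 64*l + 48)/(25*l^4 + 40*l^3 + 36*l^2 + 16*l + 4)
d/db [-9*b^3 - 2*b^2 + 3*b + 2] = -27*b^2 - 4*b + 3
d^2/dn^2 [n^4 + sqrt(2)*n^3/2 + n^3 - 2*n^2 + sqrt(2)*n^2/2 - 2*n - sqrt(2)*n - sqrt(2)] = 12*n^2 + 3*sqrt(2)*n + 6*n - 4 + sqrt(2)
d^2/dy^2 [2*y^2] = 4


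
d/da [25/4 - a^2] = -2*a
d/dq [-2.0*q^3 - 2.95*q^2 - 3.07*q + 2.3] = -6.0*q^2 - 5.9*q - 3.07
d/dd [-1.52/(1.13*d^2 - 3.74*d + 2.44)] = (3.4352*d - 5.6848)/(1.13*d^2 - 3.74*d + 2.44)^2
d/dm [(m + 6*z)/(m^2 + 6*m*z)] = -1/m^2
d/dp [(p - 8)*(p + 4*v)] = 2*p + 4*v - 8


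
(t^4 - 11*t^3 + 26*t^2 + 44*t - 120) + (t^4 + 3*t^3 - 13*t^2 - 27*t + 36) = 2*t^4 - 8*t^3 + 13*t^2 + 17*t - 84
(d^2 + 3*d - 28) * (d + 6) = d^3 + 9*d^2 - 10*d - 168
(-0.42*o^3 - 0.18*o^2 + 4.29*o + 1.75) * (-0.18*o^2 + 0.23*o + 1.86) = 0.0756*o^5 - 0.0642*o^4 - 1.5948*o^3 + 0.3369*o^2 + 8.3819*o + 3.255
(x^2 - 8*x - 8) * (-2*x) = -2*x^3 + 16*x^2 + 16*x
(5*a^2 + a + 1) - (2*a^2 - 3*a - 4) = 3*a^2 + 4*a + 5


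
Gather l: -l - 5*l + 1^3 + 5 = 6 - 6*l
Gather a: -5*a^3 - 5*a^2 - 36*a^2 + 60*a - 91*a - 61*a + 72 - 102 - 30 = -5*a^3 - 41*a^2 - 92*a - 60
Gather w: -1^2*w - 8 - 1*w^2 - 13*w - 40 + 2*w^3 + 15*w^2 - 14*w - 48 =2*w^3 + 14*w^2 - 28*w - 96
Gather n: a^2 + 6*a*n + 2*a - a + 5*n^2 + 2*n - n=a^2 + a + 5*n^2 + n*(6*a + 1)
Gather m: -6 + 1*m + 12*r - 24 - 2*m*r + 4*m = m*(5 - 2*r) + 12*r - 30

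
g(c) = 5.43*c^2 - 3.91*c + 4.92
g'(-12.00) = -134.23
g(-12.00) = 833.76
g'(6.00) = 61.25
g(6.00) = 176.94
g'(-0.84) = -13.03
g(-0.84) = 12.04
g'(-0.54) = -9.77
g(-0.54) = 8.61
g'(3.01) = 28.78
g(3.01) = 42.35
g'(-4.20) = -49.52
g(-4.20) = 117.13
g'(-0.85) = -13.14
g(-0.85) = 12.17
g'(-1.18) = -16.72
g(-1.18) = 17.09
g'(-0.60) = -10.43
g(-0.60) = 9.22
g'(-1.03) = -15.10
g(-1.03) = 14.71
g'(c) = 10.86*c - 3.91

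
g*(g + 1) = g^2 + g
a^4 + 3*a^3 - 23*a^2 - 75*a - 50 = (a - 5)*(a + 1)*(a + 2)*(a + 5)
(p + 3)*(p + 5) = p^2 + 8*p + 15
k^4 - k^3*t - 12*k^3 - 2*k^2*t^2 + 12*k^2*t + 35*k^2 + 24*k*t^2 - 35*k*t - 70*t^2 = (k - 7)*(k - 5)*(k - 2*t)*(k + t)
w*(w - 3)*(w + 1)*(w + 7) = w^4 + 5*w^3 - 17*w^2 - 21*w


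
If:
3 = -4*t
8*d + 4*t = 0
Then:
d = 3/8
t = -3/4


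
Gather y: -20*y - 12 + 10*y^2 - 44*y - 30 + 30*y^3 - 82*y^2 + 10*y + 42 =30*y^3 - 72*y^2 - 54*y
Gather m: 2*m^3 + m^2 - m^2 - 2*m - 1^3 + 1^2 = 2*m^3 - 2*m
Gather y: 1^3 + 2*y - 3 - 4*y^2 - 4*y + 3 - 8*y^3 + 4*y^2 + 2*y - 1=-8*y^3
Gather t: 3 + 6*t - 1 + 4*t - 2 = 10*t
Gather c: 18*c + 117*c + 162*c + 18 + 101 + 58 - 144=297*c + 33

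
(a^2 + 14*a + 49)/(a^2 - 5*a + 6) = (a^2 + 14*a + 49)/(a^2 - 5*a + 6)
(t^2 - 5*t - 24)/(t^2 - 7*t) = (t^2 - 5*t - 24)/(t*(t - 7))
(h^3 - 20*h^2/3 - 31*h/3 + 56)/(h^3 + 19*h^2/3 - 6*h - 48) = (h - 7)/(h + 6)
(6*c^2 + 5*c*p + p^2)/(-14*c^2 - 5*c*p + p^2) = (3*c + p)/(-7*c + p)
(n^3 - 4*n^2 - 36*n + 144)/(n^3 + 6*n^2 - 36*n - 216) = (n - 4)/(n + 6)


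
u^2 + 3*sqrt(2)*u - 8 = (u - sqrt(2))*(u + 4*sqrt(2))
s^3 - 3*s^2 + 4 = (s - 2)^2*(s + 1)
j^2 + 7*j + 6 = (j + 1)*(j + 6)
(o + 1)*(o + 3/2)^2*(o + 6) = o^4 + 10*o^3 + 117*o^2/4 + 135*o/4 + 27/2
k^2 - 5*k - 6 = (k - 6)*(k + 1)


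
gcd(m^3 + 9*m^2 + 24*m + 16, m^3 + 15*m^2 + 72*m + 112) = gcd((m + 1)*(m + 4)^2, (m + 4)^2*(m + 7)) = m^2 + 8*m + 16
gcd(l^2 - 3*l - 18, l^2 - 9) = l + 3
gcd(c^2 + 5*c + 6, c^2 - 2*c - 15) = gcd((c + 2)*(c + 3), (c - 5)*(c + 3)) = c + 3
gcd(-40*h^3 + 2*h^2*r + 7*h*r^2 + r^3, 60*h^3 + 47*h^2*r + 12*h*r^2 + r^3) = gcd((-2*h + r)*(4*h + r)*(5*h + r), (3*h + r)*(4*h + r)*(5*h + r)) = 20*h^2 + 9*h*r + r^2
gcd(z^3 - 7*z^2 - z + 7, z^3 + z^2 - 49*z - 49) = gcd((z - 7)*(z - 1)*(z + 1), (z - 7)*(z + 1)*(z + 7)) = z^2 - 6*z - 7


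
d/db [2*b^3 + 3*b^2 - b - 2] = 6*b^2 + 6*b - 1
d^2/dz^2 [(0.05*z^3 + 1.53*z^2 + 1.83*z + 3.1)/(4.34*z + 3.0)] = (1.88356*z^3 + 3.90599999999999*z^2 + 2.69999999999999*z + 96.66752)/(81.746504*z^3 + 169.5204*z^2 + 117.18*z + 27.0)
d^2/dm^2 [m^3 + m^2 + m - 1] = 6*m + 2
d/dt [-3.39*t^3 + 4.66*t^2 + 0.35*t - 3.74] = -10.17*t^2 + 9.32*t + 0.35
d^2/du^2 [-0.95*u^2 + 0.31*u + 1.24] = -1.90000000000000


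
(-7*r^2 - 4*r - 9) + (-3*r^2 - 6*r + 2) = -10*r^2 - 10*r - 7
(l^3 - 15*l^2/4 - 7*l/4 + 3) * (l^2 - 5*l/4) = l^5 - 5*l^4 + 47*l^3/16 + 83*l^2/16 - 15*l/4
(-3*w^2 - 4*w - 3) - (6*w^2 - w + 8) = -9*w^2 - 3*w - 11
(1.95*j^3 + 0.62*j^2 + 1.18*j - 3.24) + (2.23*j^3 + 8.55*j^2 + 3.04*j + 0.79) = 4.18*j^3 + 9.17*j^2 + 4.22*j - 2.45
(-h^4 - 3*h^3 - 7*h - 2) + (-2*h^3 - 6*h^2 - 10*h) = -h^4 - 5*h^3 - 6*h^2 - 17*h - 2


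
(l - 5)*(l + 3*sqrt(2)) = l^2 - 5*l + 3*sqrt(2)*l - 15*sqrt(2)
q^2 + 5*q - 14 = (q - 2)*(q + 7)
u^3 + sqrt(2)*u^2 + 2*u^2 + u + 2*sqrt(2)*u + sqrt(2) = (u + 1)^2*(u + sqrt(2))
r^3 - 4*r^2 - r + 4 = (r - 4)*(r - 1)*(r + 1)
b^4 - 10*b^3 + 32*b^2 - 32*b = b*(b - 4)^2*(b - 2)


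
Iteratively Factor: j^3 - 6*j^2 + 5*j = (j - 5)*(j^2 - j) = (j - 5)*(j - 1)*(j)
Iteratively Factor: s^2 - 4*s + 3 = (s - 3)*(s - 1)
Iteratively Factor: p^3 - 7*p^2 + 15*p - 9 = (p - 3)*(p^2 - 4*p + 3) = (p - 3)^2*(p - 1)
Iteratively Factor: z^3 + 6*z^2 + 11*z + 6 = (z + 2)*(z^2 + 4*z + 3) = (z + 2)*(z + 3)*(z + 1)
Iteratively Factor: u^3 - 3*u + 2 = (u - 1)*(u^2 + u - 2) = (u - 1)^2*(u + 2)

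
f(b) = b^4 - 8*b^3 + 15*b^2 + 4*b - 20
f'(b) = 4*b^3 - 24*b^2 + 30*b + 4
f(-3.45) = 614.92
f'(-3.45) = -549.41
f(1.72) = -0.70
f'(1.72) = 4.95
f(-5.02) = 1985.03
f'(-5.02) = -1257.43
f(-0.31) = -19.55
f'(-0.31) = -7.73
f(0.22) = -18.48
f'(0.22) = 9.48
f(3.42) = -14.08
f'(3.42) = -14.11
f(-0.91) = -4.50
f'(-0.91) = -46.19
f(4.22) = -20.07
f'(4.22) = 3.80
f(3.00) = -8.00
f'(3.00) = -14.00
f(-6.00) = 3520.00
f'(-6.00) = -1904.00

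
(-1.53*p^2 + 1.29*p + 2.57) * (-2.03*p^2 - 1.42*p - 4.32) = 3.1059*p^4 - 0.4461*p^3 - 0.439299999999999*p^2 - 9.2222*p - 11.1024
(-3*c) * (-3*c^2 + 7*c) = 9*c^3 - 21*c^2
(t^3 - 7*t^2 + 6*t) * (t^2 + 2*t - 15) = t^5 - 5*t^4 - 23*t^3 + 117*t^2 - 90*t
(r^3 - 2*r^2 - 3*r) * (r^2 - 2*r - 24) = r^5 - 4*r^4 - 23*r^3 + 54*r^2 + 72*r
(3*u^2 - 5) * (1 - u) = -3*u^3 + 3*u^2 + 5*u - 5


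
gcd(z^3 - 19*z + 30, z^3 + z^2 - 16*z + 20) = z^2 + 3*z - 10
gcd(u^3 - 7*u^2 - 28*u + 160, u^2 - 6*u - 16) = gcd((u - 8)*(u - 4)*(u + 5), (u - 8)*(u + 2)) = u - 8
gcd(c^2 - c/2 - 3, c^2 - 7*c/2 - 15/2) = c + 3/2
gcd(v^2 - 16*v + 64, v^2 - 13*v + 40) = v - 8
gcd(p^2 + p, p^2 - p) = p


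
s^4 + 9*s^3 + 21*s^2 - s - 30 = (s - 1)*(s + 2)*(s + 3)*(s + 5)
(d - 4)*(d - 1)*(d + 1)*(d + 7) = d^4 + 3*d^3 - 29*d^2 - 3*d + 28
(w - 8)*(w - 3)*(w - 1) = w^3 - 12*w^2 + 35*w - 24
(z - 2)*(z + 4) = z^2 + 2*z - 8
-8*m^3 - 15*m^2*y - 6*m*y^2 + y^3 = (-8*m + y)*(m + y)^2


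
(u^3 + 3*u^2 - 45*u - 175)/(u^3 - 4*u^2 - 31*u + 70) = (u + 5)/(u - 2)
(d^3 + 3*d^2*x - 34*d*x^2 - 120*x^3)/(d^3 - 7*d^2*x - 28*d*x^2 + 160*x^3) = (d^2 - 2*d*x - 24*x^2)/(d^2 - 12*d*x + 32*x^2)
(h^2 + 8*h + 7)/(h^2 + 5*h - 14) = (h + 1)/(h - 2)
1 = 1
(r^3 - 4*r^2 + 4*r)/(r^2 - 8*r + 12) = r*(r - 2)/(r - 6)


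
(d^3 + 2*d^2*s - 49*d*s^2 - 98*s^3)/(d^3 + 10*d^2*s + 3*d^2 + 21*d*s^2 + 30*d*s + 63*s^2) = (d^2 - 5*d*s - 14*s^2)/(d^2 + 3*d*s + 3*d + 9*s)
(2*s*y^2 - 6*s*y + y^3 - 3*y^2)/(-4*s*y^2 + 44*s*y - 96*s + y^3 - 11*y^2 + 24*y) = y*(2*s + y)/(-4*s*y + 32*s + y^2 - 8*y)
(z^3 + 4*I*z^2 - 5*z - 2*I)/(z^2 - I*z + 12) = (z^3 + 4*I*z^2 - 5*z - 2*I)/(z^2 - I*z + 12)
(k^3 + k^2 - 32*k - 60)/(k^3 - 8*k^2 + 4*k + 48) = (k + 5)/(k - 4)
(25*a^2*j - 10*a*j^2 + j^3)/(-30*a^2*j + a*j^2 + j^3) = (-5*a + j)/(6*a + j)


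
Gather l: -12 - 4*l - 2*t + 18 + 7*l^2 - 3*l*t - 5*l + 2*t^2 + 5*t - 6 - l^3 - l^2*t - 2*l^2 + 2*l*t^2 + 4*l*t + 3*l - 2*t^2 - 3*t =-l^3 + l^2*(5 - t) + l*(2*t^2 + t - 6)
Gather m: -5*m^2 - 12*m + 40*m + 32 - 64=-5*m^2 + 28*m - 32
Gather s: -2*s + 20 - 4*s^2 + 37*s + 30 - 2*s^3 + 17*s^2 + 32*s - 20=-2*s^3 + 13*s^2 + 67*s + 30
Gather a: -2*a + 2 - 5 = -2*a - 3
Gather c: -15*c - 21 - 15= -15*c - 36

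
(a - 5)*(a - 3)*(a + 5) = a^3 - 3*a^2 - 25*a + 75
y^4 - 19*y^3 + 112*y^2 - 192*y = y*(y - 8)^2*(y - 3)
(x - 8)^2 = x^2 - 16*x + 64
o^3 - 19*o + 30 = (o - 3)*(o - 2)*(o + 5)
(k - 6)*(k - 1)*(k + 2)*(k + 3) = k^4 - 2*k^3 - 23*k^2 - 12*k + 36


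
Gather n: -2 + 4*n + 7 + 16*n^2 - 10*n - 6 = 16*n^2 - 6*n - 1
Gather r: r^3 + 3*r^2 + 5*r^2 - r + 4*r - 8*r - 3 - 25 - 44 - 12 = r^3 + 8*r^2 - 5*r - 84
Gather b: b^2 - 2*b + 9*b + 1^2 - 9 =b^2 + 7*b - 8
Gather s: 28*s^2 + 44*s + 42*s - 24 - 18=28*s^2 + 86*s - 42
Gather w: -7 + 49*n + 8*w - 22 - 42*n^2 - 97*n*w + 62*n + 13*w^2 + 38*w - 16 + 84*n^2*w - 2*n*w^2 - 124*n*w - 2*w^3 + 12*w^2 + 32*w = -42*n^2 + 111*n - 2*w^3 + w^2*(25 - 2*n) + w*(84*n^2 - 221*n + 78) - 45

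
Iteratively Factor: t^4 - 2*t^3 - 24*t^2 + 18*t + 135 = (t + 3)*(t^3 - 5*t^2 - 9*t + 45) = (t - 5)*(t + 3)*(t^2 - 9) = (t - 5)*(t + 3)^2*(t - 3)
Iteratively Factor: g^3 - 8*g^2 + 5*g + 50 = (g - 5)*(g^2 - 3*g - 10) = (g - 5)^2*(g + 2)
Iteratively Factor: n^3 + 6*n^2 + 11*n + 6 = (n + 1)*(n^2 + 5*n + 6) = (n + 1)*(n + 3)*(n + 2)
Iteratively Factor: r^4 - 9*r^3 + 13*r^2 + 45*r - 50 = (r + 2)*(r^3 - 11*r^2 + 35*r - 25) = (r - 1)*(r + 2)*(r^2 - 10*r + 25) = (r - 5)*(r - 1)*(r + 2)*(r - 5)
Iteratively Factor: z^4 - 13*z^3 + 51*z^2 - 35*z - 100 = (z - 5)*(z^3 - 8*z^2 + 11*z + 20) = (z - 5)*(z + 1)*(z^2 - 9*z + 20) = (z - 5)*(z - 4)*(z + 1)*(z - 5)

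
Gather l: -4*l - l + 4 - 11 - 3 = -5*l - 10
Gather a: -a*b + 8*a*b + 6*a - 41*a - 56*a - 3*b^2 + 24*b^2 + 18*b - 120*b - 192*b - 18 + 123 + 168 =a*(7*b - 91) + 21*b^2 - 294*b + 273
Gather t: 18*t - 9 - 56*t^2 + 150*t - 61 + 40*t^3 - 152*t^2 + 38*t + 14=40*t^3 - 208*t^2 + 206*t - 56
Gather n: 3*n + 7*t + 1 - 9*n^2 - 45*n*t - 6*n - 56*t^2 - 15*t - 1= -9*n^2 + n*(-45*t - 3) - 56*t^2 - 8*t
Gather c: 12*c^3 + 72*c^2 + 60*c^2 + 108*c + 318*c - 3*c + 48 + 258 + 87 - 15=12*c^3 + 132*c^2 + 423*c + 378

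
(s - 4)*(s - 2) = s^2 - 6*s + 8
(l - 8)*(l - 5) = l^2 - 13*l + 40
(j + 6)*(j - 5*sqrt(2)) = j^2 - 5*sqrt(2)*j + 6*j - 30*sqrt(2)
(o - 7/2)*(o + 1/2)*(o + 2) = o^3 - o^2 - 31*o/4 - 7/2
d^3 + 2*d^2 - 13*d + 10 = (d - 2)*(d - 1)*(d + 5)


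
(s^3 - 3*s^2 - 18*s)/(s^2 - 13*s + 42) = s*(s + 3)/(s - 7)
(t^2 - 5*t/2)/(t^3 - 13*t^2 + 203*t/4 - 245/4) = 2*t/(2*t^2 - 21*t + 49)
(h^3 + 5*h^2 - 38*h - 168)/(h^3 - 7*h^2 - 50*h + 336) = (h + 4)/(h - 8)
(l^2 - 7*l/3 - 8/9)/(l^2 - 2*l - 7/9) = (3*l - 8)/(3*l - 7)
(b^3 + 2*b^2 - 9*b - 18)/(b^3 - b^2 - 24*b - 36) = (b - 3)/(b - 6)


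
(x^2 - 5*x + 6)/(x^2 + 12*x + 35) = (x^2 - 5*x + 6)/(x^2 + 12*x + 35)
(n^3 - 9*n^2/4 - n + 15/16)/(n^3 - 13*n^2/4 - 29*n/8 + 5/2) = (8*n^2 - 14*n - 15)/(2*(4*n^2 - 11*n - 20))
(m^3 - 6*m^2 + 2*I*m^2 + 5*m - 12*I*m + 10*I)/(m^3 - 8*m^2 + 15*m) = (m^2 + m*(-1 + 2*I) - 2*I)/(m*(m - 3))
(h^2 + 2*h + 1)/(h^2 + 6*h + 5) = (h + 1)/(h + 5)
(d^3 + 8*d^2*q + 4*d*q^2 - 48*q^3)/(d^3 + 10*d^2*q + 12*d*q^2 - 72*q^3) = (d + 4*q)/(d + 6*q)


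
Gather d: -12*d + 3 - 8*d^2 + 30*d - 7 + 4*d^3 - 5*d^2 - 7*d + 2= 4*d^3 - 13*d^2 + 11*d - 2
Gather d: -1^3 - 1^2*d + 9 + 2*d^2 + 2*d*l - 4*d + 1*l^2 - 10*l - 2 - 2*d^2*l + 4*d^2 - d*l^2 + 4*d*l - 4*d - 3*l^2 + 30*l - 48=d^2*(6 - 2*l) + d*(-l^2 + 6*l - 9) - 2*l^2 + 20*l - 42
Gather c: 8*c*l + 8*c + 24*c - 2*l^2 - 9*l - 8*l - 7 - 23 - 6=c*(8*l + 32) - 2*l^2 - 17*l - 36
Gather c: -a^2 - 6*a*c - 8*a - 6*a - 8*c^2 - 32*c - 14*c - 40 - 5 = -a^2 - 14*a - 8*c^2 + c*(-6*a - 46) - 45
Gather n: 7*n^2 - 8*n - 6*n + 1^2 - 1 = 7*n^2 - 14*n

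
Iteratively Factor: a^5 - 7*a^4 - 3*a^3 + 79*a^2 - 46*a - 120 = (a - 2)*(a^4 - 5*a^3 - 13*a^2 + 53*a + 60) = (a - 2)*(a + 3)*(a^3 - 8*a^2 + 11*a + 20) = (a - 4)*(a - 2)*(a + 3)*(a^2 - 4*a - 5) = (a - 4)*(a - 2)*(a + 1)*(a + 3)*(a - 5)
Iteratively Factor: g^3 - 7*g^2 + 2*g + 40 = (g + 2)*(g^2 - 9*g + 20) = (g - 4)*(g + 2)*(g - 5)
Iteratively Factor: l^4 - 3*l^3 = (l - 3)*(l^3) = l*(l - 3)*(l^2) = l^2*(l - 3)*(l)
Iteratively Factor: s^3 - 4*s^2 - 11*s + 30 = (s - 5)*(s^2 + s - 6) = (s - 5)*(s - 2)*(s + 3)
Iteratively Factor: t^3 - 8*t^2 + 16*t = (t - 4)*(t^2 - 4*t) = t*(t - 4)*(t - 4)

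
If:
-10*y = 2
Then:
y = -1/5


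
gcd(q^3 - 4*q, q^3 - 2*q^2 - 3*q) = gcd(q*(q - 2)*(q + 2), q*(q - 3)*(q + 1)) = q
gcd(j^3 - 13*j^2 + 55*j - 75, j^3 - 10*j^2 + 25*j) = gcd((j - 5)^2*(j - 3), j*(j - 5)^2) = j^2 - 10*j + 25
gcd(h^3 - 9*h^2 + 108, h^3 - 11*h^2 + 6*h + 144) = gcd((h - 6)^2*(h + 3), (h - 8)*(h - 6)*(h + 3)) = h^2 - 3*h - 18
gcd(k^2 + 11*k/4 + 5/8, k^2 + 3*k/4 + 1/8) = k + 1/4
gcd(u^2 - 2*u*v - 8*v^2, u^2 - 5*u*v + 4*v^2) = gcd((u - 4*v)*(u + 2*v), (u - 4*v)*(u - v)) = u - 4*v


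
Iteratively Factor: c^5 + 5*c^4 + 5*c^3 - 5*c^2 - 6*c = (c)*(c^4 + 5*c^3 + 5*c^2 - 5*c - 6) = c*(c + 1)*(c^3 + 4*c^2 + c - 6) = c*(c - 1)*(c + 1)*(c^2 + 5*c + 6) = c*(c - 1)*(c + 1)*(c + 3)*(c + 2)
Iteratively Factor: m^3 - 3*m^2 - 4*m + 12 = (m - 2)*(m^2 - m - 6) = (m - 3)*(m - 2)*(m + 2)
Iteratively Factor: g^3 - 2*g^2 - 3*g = (g)*(g^2 - 2*g - 3) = g*(g - 3)*(g + 1)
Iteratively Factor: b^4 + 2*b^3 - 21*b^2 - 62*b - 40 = (b - 5)*(b^3 + 7*b^2 + 14*b + 8) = (b - 5)*(b + 1)*(b^2 + 6*b + 8) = (b - 5)*(b + 1)*(b + 2)*(b + 4)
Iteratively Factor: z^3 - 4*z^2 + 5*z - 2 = (z - 1)*(z^2 - 3*z + 2) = (z - 1)^2*(z - 2)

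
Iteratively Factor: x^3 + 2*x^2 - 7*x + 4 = (x + 4)*(x^2 - 2*x + 1) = (x - 1)*(x + 4)*(x - 1)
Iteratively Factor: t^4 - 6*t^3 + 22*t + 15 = (t - 3)*(t^3 - 3*t^2 - 9*t - 5) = (t - 3)*(t + 1)*(t^2 - 4*t - 5) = (t - 3)*(t + 1)^2*(t - 5)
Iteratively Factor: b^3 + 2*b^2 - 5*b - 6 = (b + 3)*(b^2 - b - 2) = (b - 2)*(b + 3)*(b + 1)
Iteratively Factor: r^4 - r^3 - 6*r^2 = (r + 2)*(r^3 - 3*r^2) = r*(r + 2)*(r^2 - 3*r) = r*(r - 3)*(r + 2)*(r)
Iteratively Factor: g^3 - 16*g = (g + 4)*(g^2 - 4*g) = (g - 4)*(g + 4)*(g)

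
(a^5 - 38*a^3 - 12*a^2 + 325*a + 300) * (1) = a^5 - 38*a^3 - 12*a^2 + 325*a + 300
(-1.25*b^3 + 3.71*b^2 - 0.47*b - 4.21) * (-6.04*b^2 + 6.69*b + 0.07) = 7.55*b^5 - 30.7709*b^4 + 27.5712*b^3 + 22.5438*b^2 - 28.1978*b - 0.2947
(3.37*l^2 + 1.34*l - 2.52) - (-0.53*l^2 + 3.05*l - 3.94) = 3.9*l^2 - 1.71*l + 1.42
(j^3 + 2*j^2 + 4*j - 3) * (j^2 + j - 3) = j^5 + 3*j^4 + 3*j^3 - 5*j^2 - 15*j + 9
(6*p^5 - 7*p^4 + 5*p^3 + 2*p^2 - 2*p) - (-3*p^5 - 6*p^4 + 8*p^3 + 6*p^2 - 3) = 9*p^5 - p^4 - 3*p^3 - 4*p^2 - 2*p + 3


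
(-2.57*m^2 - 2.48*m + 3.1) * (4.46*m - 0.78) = -11.4622*m^3 - 9.0562*m^2 + 15.7604*m - 2.418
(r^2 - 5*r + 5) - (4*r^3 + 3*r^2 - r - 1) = -4*r^3 - 2*r^2 - 4*r + 6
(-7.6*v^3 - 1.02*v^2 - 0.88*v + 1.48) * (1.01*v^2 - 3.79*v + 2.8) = -7.676*v^5 + 27.7738*v^4 - 18.303*v^3 + 1.974*v^2 - 8.0732*v + 4.144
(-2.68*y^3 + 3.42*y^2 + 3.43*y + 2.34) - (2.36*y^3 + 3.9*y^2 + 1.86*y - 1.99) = -5.04*y^3 - 0.48*y^2 + 1.57*y + 4.33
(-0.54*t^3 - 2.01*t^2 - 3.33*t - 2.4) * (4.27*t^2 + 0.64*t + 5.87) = -2.3058*t^5 - 8.9283*t^4 - 18.6753*t^3 - 24.1779*t^2 - 21.0831*t - 14.088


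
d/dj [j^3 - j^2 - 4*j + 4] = 3*j^2 - 2*j - 4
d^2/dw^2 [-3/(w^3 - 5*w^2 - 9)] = 6*(w^2*(3*w - 10)^2 + (3*w - 5)*(-w^3 + 5*w^2 + 9))/(-w^3 + 5*w^2 + 9)^3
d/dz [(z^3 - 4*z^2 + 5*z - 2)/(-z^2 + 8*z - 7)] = (-z^2 + 14*z - 19)/(z^2 - 14*z + 49)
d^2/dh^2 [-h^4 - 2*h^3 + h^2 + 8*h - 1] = -12*h^2 - 12*h + 2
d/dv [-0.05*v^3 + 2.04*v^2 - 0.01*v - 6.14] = -0.15*v^2 + 4.08*v - 0.01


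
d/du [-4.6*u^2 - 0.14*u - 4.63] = -9.2*u - 0.14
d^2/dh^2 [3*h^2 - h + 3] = 6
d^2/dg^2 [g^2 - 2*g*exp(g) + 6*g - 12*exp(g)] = -2*g*exp(g) - 16*exp(g) + 2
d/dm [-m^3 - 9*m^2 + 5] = 3*m*(-m - 6)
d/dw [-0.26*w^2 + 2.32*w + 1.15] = 2.32 - 0.52*w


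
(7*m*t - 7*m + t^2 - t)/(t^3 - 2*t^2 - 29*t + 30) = (7*m + t)/(t^2 - t - 30)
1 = 1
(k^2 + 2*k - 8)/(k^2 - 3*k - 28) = (k - 2)/(k - 7)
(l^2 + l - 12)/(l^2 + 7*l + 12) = (l - 3)/(l + 3)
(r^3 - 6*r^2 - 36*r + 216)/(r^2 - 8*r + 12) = (r^2 - 36)/(r - 2)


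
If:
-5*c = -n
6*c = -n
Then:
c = 0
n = 0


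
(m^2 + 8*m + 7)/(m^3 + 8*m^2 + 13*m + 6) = (m + 7)/(m^2 + 7*m + 6)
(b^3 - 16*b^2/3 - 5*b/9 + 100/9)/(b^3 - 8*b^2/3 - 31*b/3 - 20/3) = (b - 5/3)/(b + 1)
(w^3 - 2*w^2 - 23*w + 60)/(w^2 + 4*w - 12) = (w^3 - 2*w^2 - 23*w + 60)/(w^2 + 4*w - 12)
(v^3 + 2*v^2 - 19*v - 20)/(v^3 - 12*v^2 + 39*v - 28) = (v^2 + 6*v + 5)/(v^2 - 8*v + 7)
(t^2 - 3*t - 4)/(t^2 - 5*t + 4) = (t + 1)/(t - 1)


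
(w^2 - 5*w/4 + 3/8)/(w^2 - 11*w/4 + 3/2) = (w - 1/2)/(w - 2)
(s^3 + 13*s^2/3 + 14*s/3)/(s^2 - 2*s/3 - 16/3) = s*(3*s + 7)/(3*s - 8)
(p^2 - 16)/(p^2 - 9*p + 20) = (p + 4)/(p - 5)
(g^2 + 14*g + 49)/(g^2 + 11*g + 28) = (g + 7)/(g + 4)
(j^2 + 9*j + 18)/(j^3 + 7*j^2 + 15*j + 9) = (j + 6)/(j^2 + 4*j + 3)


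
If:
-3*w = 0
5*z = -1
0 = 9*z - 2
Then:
No Solution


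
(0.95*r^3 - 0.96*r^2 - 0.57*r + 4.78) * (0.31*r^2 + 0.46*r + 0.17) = 0.2945*r^5 + 0.1394*r^4 - 0.4568*r^3 + 1.0564*r^2 + 2.1019*r + 0.8126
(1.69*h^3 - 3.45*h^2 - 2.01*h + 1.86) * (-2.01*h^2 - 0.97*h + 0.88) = -3.3969*h^5 + 5.2952*h^4 + 8.8738*h^3 - 4.8249*h^2 - 3.573*h + 1.6368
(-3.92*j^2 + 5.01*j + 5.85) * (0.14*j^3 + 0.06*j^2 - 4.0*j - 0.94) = -0.5488*j^5 + 0.4662*j^4 + 16.7996*j^3 - 16.0042*j^2 - 28.1094*j - 5.499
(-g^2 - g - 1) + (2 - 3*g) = -g^2 - 4*g + 1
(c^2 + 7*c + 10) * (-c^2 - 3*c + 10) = -c^4 - 10*c^3 - 21*c^2 + 40*c + 100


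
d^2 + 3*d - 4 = (d - 1)*(d + 4)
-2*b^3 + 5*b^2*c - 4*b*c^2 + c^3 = (-2*b + c)*(-b + c)^2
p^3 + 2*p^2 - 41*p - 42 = (p - 6)*(p + 1)*(p + 7)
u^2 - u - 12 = (u - 4)*(u + 3)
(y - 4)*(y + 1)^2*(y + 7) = y^4 + 5*y^3 - 21*y^2 - 53*y - 28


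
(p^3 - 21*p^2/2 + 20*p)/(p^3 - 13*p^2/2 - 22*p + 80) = p/(p + 4)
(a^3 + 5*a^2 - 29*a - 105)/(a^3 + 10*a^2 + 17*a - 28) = (a^2 - 2*a - 15)/(a^2 + 3*a - 4)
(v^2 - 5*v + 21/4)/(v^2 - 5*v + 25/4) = (4*v^2 - 20*v + 21)/(4*v^2 - 20*v + 25)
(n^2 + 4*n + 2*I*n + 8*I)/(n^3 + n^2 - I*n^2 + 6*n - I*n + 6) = (n + 4)/(n^2 + n*(1 - 3*I) - 3*I)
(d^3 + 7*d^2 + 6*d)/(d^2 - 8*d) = (d^2 + 7*d + 6)/(d - 8)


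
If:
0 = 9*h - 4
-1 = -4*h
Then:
No Solution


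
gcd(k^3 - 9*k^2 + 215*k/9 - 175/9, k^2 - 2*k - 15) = k - 5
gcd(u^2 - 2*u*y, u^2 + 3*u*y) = u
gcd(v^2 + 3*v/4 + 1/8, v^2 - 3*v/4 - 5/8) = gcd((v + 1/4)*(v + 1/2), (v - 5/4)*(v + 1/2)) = v + 1/2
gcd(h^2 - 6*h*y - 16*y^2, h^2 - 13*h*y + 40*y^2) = -h + 8*y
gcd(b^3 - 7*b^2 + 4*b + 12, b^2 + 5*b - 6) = 1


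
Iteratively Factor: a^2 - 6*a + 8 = (a - 2)*(a - 4)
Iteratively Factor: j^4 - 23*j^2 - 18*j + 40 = (j - 5)*(j^3 + 5*j^2 + 2*j - 8) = (j - 5)*(j - 1)*(j^2 + 6*j + 8) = (j - 5)*(j - 1)*(j + 2)*(j + 4)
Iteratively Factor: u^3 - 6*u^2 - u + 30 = (u - 3)*(u^2 - 3*u - 10) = (u - 5)*(u - 3)*(u + 2)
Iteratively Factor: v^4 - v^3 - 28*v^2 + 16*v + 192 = (v - 4)*(v^3 + 3*v^2 - 16*v - 48) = (v - 4)*(v + 3)*(v^2 - 16) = (v - 4)*(v + 3)*(v + 4)*(v - 4)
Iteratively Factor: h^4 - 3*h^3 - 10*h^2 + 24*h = (h)*(h^3 - 3*h^2 - 10*h + 24) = h*(h - 4)*(h^2 + h - 6) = h*(h - 4)*(h - 2)*(h + 3)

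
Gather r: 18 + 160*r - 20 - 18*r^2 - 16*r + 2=-18*r^2 + 144*r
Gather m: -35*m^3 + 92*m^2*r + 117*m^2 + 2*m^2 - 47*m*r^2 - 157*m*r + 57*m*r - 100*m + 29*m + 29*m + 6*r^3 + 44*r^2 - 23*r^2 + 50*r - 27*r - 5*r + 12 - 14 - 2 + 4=-35*m^3 + m^2*(92*r + 119) + m*(-47*r^2 - 100*r - 42) + 6*r^3 + 21*r^2 + 18*r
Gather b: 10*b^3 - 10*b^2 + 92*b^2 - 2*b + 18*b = 10*b^3 + 82*b^2 + 16*b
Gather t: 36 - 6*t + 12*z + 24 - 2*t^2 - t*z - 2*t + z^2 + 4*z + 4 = -2*t^2 + t*(-z - 8) + z^2 + 16*z + 64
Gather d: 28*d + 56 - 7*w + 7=28*d - 7*w + 63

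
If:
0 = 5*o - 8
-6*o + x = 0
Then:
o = 8/5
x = 48/5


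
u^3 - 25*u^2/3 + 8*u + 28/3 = (u - 7)*(u - 2)*(u + 2/3)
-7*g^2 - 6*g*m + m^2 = (-7*g + m)*(g + m)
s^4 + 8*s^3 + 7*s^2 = s^2*(s + 1)*(s + 7)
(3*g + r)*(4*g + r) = 12*g^2 + 7*g*r + r^2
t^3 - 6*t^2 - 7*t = t*(t - 7)*(t + 1)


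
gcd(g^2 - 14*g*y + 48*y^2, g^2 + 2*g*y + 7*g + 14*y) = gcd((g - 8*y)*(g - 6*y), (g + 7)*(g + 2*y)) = 1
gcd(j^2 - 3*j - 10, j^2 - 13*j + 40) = j - 5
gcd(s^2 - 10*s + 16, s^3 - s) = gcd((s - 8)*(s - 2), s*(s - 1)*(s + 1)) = 1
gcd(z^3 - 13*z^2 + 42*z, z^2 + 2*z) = z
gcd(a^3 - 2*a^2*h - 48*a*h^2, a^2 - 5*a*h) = a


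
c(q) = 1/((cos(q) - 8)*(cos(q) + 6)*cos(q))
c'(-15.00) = 0.02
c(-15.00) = 0.03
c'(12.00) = 0.02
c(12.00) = -0.02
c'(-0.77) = 0.03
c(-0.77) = -0.03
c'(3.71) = 0.02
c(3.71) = 0.03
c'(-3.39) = -0.01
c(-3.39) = 0.02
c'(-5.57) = -0.02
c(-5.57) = -0.03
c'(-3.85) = -0.02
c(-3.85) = 0.03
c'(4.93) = 0.44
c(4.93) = -0.10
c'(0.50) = -0.01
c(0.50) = -0.02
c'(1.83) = -0.31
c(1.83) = 0.08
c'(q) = sin(q)/((cos(q) - 8)*(cos(q) + 6)*cos(q)^2) + sin(q)/((cos(q) - 8)*(cos(q) + 6)^2*cos(q)) + sin(q)/((cos(q) - 8)^2*(cos(q) + 6)*cos(q)) = (3*sin(q) - 48*sin(q)/cos(q)^2 - 4*tan(q))/((cos(q) - 8)^2*(cos(q) + 6)^2)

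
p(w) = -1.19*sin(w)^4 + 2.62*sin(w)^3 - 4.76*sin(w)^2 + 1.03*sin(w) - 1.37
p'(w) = -4.76*sin(w)^3*cos(w) + 7.86*sin(w)^2*cos(w) - 9.52*sin(w)*cos(w) + 1.03*cos(w) = (-4.76*sin(w)^3 + 7.86*sin(w)^2 - 9.52*sin(w) + 1.03)*cos(w)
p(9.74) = -2.24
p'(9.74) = -4.64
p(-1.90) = -9.78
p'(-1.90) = -6.82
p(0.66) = -2.09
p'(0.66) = -2.33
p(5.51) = -5.59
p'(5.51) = 9.40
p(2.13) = -2.94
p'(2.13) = 2.28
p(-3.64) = -1.74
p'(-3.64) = 1.97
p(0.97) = -2.84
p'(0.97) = -2.34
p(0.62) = -2.00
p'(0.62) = -2.26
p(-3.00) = -1.62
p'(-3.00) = -2.52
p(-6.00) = -1.40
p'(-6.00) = -1.08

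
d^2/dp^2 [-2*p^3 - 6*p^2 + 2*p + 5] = -12*p - 12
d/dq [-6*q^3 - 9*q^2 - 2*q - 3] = -18*q^2 - 18*q - 2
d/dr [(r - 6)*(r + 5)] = 2*r - 1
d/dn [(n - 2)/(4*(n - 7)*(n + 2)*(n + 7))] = (-n^3/2 + n^2 + 2*n - 49)/(n^6 + 4*n^5 - 94*n^4 - 392*n^3 + 2009*n^2 + 9604*n + 9604)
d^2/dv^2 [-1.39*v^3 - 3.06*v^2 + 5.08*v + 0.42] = -8.34*v - 6.12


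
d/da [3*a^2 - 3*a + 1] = 6*a - 3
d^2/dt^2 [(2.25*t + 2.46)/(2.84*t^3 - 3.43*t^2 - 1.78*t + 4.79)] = (108.8856*t^5 + 106.590312*t^4 - 307.723182*t^3 - 268.262028*t^2 + 111.127518*t + 134.790552)/(22.906304*t^9 - 82.995024*t^8 + 57.166644*t^7 + 179.585081*t^6 - 315.791886*t^5 - 8.82767099999999*t^4 + 365.313176*t^3 - 190.564881*t^2 - 122.521494*t + 109.902239)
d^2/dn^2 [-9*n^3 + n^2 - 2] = 2 - 54*n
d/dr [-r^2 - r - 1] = -2*r - 1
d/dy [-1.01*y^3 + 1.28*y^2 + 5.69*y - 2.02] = -3.03*y^2 + 2.56*y + 5.69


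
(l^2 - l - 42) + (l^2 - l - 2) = 2*l^2 - 2*l - 44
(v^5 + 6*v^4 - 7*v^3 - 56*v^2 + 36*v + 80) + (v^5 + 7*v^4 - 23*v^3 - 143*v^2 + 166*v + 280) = 2*v^5 + 13*v^4 - 30*v^3 - 199*v^2 + 202*v + 360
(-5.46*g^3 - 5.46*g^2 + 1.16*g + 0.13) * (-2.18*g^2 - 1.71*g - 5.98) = 11.9028*g^5 + 21.2394*g^4 + 39.4586*g^3 + 30.3838*g^2 - 7.1591*g - 0.7774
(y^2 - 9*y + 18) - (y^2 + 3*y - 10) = 28 - 12*y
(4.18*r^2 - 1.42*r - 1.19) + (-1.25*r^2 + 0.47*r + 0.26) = 2.93*r^2 - 0.95*r - 0.93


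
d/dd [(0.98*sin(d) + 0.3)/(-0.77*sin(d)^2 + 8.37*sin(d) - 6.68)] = (0.7546*sin(d)^2 + 0.462*sin(d) - 9.0574)*cos(d)/(0.5929*sin(d)^4 - 12.8898*sin(d)^3 + 80.3441*sin(d)^2 - 111.8232*sin(d) + 44.6224)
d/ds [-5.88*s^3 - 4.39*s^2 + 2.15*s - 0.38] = -17.64*s^2 - 8.78*s + 2.15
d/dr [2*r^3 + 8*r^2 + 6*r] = 6*r^2 + 16*r + 6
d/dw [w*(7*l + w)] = 7*l + 2*w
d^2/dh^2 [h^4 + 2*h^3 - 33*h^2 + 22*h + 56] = 12*h^2 + 12*h - 66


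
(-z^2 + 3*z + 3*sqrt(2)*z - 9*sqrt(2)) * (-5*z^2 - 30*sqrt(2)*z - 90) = 5*z^4 - 15*z^3 + 15*sqrt(2)*z^3 - 90*z^2 - 45*sqrt(2)*z^2 - 270*sqrt(2)*z + 270*z + 810*sqrt(2)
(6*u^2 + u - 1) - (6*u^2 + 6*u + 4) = -5*u - 5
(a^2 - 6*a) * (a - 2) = a^3 - 8*a^2 + 12*a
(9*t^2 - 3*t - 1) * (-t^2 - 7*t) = -9*t^4 - 60*t^3 + 22*t^2 + 7*t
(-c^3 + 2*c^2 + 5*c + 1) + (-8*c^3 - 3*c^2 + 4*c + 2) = -9*c^3 - c^2 + 9*c + 3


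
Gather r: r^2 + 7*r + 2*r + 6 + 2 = r^2 + 9*r + 8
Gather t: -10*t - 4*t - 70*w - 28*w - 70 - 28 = -14*t - 98*w - 98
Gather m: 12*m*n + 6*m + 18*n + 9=m*(12*n + 6) + 18*n + 9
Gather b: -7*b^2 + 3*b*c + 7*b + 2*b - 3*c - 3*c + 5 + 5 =-7*b^2 + b*(3*c + 9) - 6*c + 10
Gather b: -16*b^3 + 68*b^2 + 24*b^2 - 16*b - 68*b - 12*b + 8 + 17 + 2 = -16*b^3 + 92*b^2 - 96*b + 27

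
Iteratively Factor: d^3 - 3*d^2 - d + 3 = (d - 3)*(d^2 - 1) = (d - 3)*(d + 1)*(d - 1)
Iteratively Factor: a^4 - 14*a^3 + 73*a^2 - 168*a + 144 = (a - 3)*(a^3 - 11*a^2 + 40*a - 48) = (a - 4)*(a - 3)*(a^2 - 7*a + 12) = (a - 4)^2*(a - 3)*(a - 3)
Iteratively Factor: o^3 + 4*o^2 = (o)*(o^2 + 4*o) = o^2*(o + 4)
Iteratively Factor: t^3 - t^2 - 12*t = (t + 3)*(t^2 - 4*t) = t*(t + 3)*(t - 4)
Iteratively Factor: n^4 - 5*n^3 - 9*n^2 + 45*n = (n - 5)*(n^3 - 9*n) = n*(n - 5)*(n^2 - 9) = n*(n - 5)*(n + 3)*(n - 3)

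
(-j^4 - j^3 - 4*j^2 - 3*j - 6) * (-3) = 3*j^4 + 3*j^3 + 12*j^2 + 9*j + 18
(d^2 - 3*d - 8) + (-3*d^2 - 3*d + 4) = -2*d^2 - 6*d - 4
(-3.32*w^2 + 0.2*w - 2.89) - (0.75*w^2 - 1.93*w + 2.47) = -4.07*w^2 + 2.13*w - 5.36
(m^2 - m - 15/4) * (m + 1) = m^3 - 19*m/4 - 15/4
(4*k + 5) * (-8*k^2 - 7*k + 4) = -32*k^3 - 68*k^2 - 19*k + 20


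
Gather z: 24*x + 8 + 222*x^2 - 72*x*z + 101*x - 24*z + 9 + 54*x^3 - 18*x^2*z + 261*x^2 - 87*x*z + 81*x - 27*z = 54*x^3 + 483*x^2 + 206*x + z*(-18*x^2 - 159*x - 51) + 17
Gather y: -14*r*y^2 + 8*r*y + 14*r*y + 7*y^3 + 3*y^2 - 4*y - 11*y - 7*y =7*y^3 + y^2*(3 - 14*r) + y*(22*r - 22)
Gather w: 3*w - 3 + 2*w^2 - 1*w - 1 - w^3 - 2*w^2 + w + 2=-w^3 + 3*w - 2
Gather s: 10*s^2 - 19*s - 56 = 10*s^2 - 19*s - 56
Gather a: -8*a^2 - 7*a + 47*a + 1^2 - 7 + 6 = -8*a^2 + 40*a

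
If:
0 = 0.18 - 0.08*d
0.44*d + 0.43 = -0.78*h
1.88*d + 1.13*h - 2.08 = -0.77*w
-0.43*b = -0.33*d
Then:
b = 1.73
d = 2.25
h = -1.82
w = -0.12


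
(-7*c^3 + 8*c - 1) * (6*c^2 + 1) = -42*c^5 + 41*c^3 - 6*c^2 + 8*c - 1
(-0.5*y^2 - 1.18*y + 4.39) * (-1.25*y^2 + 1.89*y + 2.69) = 0.625*y^4 + 0.53*y^3 - 9.0627*y^2 + 5.1229*y + 11.8091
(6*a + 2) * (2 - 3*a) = -18*a^2 + 6*a + 4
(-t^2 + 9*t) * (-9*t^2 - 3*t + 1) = 9*t^4 - 78*t^3 - 28*t^2 + 9*t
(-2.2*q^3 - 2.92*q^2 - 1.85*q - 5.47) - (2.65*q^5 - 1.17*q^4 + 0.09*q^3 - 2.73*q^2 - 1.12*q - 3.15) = -2.65*q^5 + 1.17*q^4 - 2.29*q^3 - 0.19*q^2 - 0.73*q - 2.32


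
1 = 1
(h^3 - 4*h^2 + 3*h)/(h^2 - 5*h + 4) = h*(h - 3)/(h - 4)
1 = 1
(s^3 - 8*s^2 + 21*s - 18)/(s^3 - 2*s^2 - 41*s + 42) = (s^3 - 8*s^2 + 21*s - 18)/(s^3 - 2*s^2 - 41*s + 42)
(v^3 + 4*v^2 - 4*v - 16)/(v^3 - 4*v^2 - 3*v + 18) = (v^2 + 2*v - 8)/(v^2 - 6*v + 9)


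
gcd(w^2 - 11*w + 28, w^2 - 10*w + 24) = w - 4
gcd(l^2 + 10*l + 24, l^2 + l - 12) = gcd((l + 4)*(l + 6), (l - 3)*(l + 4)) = l + 4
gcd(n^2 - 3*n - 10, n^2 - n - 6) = n + 2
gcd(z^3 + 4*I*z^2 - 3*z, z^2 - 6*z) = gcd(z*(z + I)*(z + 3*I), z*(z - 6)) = z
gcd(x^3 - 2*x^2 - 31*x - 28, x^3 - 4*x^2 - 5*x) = x + 1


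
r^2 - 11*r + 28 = (r - 7)*(r - 4)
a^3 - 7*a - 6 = (a - 3)*(a + 1)*(a + 2)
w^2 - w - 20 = (w - 5)*(w + 4)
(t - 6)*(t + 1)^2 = t^3 - 4*t^2 - 11*t - 6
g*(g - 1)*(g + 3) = g^3 + 2*g^2 - 3*g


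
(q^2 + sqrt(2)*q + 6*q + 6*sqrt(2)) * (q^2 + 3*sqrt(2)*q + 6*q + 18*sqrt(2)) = q^4 + 4*sqrt(2)*q^3 + 12*q^3 + 42*q^2 + 48*sqrt(2)*q^2 + 72*q + 144*sqrt(2)*q + 216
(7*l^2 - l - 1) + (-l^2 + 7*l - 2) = 6*l^2 + 6*l - 3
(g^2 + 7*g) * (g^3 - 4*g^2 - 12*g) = g^5 + 3*g^4 - 40*g^3 - 84*g^2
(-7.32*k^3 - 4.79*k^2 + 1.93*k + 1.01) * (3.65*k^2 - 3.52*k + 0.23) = -26.718*k^5 + 8.2829*k^4 + 22.2217*k^3 - 4.2088*k^2 - 3.1113*k + 0.2323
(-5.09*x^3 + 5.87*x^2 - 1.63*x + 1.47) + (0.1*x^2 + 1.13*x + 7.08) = -5.09*x^3 + 5.97*x^2 - 0.5*x + 8.55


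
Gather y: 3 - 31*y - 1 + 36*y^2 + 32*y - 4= 36*y^2 + y - 2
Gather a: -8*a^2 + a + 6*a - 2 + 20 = -8*a^2 + 7*a + 18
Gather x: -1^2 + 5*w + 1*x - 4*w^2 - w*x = -4*w^2 + 5*w + x*(1 - w) - 1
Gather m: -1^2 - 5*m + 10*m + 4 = 5*m + 3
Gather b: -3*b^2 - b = -3*b^2 - b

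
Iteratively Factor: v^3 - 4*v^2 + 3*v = (v - 1)*(v^2 - 3*v) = (v - 3)*(v - 1)*(v)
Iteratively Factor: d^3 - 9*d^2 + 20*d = (d)*(d^2 - 9*d + 20) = d*(d - 5)*(d - 4)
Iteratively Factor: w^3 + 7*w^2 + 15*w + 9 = (w + 1)*(w^2 + 6*w + 9) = (w + 1)*(w + 3)*(w + 3)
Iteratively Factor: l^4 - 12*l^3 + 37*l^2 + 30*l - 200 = (l - 5)*(l^3 - 7*l^2 + 2*l + 40) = (l - 5)*(l - 4)*(l^2 - 3*l - 10) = (l - 5)*(l - 4)*(l + 2)*(l - 5)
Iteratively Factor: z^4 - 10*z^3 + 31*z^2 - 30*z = (z)*(z^3 - 10*z^2 + 31*z - 30) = z*(z - 2)*(z^2 - 8*z + 15) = z*(z - 5)*(z - 2)*(z - 3)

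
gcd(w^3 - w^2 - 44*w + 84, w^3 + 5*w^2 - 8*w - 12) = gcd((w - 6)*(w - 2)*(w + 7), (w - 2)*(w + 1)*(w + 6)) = w - 2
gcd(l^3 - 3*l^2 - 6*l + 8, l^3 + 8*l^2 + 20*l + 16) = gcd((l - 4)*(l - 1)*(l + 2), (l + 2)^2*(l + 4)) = l + 2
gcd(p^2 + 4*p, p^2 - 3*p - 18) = 1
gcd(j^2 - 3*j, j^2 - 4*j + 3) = j - 3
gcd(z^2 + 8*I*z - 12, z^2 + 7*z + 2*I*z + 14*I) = z + 2*I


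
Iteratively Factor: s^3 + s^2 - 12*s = (s - 3)*(s^2 + 4*s) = s*(s - 3)*(s + 4)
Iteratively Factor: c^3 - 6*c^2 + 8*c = (c - 2)*(c^2 - 4*c) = c*(c - 2)*(c - 4)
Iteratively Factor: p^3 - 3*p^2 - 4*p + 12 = (p + 2)*(p^2 - 5*p + 6) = (p - 3)*(p + 2)*(p - 2)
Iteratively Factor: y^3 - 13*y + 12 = (y - 3)*(y^2 + 3*y - 4) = (y - 3)*(y + 4)*(y - 1)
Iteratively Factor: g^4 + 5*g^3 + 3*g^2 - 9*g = (g + 3)*(g^3 + 2*g^2 - 3*g) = (g + 3)^2*(g^2 - g) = (g - 1)*(g + 3)^2*(g)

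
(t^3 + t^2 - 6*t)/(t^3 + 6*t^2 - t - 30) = t/(t + 5)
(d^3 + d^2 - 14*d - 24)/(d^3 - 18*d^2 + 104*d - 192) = (d^2 + 5*d + 6)/(d^2 - 14*d + 48)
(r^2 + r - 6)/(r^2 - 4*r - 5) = (-r^2 - r + 6)/(-r^2 + 4*r + 5)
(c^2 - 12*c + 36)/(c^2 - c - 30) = (c - 6)/(c + 5)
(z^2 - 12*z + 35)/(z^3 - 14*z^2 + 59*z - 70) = 1/(z - 2)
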